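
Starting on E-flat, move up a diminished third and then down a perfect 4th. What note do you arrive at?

Dbb

A diminished third up from Eb is Gbb (letter G, 2 semitones up).
A perfect fourth down from Gbb is Dbb (letter D, 5 semitones down).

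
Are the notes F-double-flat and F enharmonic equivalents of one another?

Fbb is pitch class 3; F is pitch class 5.
The pitch classes differ (3 vs. 5), so they are not enharmonic equivalents.

No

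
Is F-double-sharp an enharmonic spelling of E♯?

No

Two spellings are enharmonically equivalent only if they share a pitch class.
Here F## → 7, E# → 5; 5 ≠ 7, so they are not.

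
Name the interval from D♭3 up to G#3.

doubly augmented fourth

The letter names run D→G, a span of 3 letter steps, so the interval is some kind of fourth.
Db to G# is 7 semitones. A perfect fourth is 5, so 7 makes it doubly augmented.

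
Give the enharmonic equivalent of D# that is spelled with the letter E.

D# is pitch class 3. The letter E alone is pitch class 4.
To reach pitch class 3 from E requires an offset of -1 semitone, i.e. flat: Eb.

Eb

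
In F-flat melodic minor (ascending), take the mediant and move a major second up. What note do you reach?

Bbb

The mediant of Fb melodic minor (ascending) is Abb.
A major second (2 semitones) above Abb lands on the letter B, giving Bbb.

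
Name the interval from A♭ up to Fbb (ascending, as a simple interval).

diminished sixth

Counting letters A–B–C–D–E–F gives a sixth.
Ab→Fbb = 7 semitones, 2 narrower than the major sixth (9), so diminished.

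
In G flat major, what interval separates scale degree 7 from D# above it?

Scale degree 7 of Gb major is F.
F up to D#: letters F→D make it a sixth; 10 semitones makes it augmented.

augmented sixth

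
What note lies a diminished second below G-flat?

F#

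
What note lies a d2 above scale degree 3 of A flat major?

Dbb

Scale degree 3 of Ab major is C.
A diminished second (0 semitones) above C lands on the letter D, giving Dbb.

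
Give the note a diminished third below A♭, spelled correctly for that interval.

A third below A lands on the letter F.
A diminished third spans 2 semitones, so Ab moves to pitch class 6. On the letter F that is F#.

F#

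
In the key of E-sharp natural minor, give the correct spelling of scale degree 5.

B#

The E# natural minor scale runs E# F## G# A# B# C# D#.
Degree 5 is B#.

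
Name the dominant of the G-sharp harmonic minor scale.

D#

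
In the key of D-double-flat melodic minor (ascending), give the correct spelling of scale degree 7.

Cb

Degree 7 takes the letter 6 steps above D, which is C.
In melodic minor (ascending), degree 7 sits 11 semitones above the tonic. Dbb + 11 semitones is pitch class 11, spelled on C as Cb.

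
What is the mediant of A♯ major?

Degree 3 takes the letter 2 steps above A, which is C.
In major, degree 3 sits 4 semitones above the tonic. A# + 4 semitones is pitch class 2, spelled on C as C##.

C##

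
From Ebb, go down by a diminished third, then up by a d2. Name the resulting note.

A diminished third down from Ebb is C (letter C, 2 semitones down).
A diminished second up from C is Dbb (letter D, 0 semitones up).

Dbb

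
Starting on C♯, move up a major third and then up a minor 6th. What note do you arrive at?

C#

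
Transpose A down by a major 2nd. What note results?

A down a major second is G, so the target letter is G.
From A, a major second is 2 semitones down: G.

G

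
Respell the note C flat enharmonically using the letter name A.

A##

Plain A sits 2 semitones below Cb, so on the letter A the same pitch needs a double sharp: A##.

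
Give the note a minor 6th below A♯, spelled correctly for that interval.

A down a major sixth is C, so the target letter is C.
From A#, a minor sixth is 8 semitones down: C##.

C##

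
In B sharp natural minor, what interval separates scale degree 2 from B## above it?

Scale degree 2 of B# natural minor is C##.
C## up to B##: letters C→B make it a seventh; 11 semitones makes it major.

major seventh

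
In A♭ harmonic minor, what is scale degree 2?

Bb

The Ab harmonic minor scale runs Ab Bb Cb Db Eb Fb G.
Degree 2 is Bb.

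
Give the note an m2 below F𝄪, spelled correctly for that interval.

A second below F lands on the letter E.
A minor second spans 1 semitone, so F## moves to pitch class 6. On the letter E that is E##.

E##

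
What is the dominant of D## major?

Degree 5 takes the letter 4 steps above D, which is A.
In major, degree 5 sits 7 semitones above the tonic. D## + 7 semitones is pitch class 11, spelled on A as A##.

A##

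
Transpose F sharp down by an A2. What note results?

F down a major second is Eb, so the target letter is E.
From F#, an augmented second is 3 semitones down: Eb.

Eb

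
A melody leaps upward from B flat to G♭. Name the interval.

minor sixth

Counting letters B–C–D–E–F–G gives a sixth.
Bb→Gb = 8 semitones, 1 narrower than the major sixth (9), so minor.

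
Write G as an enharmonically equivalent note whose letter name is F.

G is pitch class 7. The letter F alone is pitch class 5.
To reach pitch class 7 from F requires an offset of +2 semitones, i.e. double sharp: F##.

F##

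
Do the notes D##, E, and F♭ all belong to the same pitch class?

Yes

D## = pitch class 4 and E = pitch class 4 and Fb = pitch class 4 — the same pitch class, so they are enharmonic equivalents.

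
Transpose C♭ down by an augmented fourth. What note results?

C down a perfect fourth is G, so the target letter is G.
From Cb, an augmented fourth is 6 semitones down: Gbb.

Gbb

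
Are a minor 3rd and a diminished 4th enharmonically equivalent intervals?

No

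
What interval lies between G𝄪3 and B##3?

major third

The letter names run G→B, a span of 2 letter steps, so the interval is some kind of third.
G## to B## is 4 semitones. A major third is 4, so 4 makes it major.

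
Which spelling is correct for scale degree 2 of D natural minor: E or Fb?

E

Each scale degree takes a distinct letter name. Degree 2 of a scale on D must use the letter E.
E and Fb are enharmonically the same pitch, but only E uses the letter E, so it is the correct spelling here.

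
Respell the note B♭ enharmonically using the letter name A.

Bb is pitch class 10. The letter A alone is pitch class 9.
To reach pitch class 10 from A requires an offset of +1 semitone, i.e. sharp: A#.

A#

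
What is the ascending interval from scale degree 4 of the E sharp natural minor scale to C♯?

Scale degree 4 of E# natural minor is A#.
A# up to C#: letters A→C make it a third; 3 semitones makes it minor.

minor third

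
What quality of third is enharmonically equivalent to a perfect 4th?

augmented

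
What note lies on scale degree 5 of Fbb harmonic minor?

Cbb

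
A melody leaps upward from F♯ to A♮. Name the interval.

Counting letters F–G–A gives a third.
F#→A = 3 semitones, 1 narrower than the major third (4), so minor.

minor third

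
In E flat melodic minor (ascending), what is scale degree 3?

Degree 3 takes the letter 2 steps above E, which is G.
In melodic minor (ascending), degree 3 sits 3 semitones above the tonic. Eb + 3 semitones is pitch class 6, spelled on G as Gb.

Gb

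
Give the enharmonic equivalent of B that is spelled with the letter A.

Plain A sits 2 semitones below B, so on the letter A the same pitch needs a double sharp: A##.

A##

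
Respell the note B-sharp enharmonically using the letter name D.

Dbb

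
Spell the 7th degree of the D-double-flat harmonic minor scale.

Degree 7 takes the letter 6 steps above D, which is C.
In harmonic minor, degree 7 sits 11 semitones above the tonic. Dbb + 11 semitones is pitch class 11, spelled on C as Cb.

Cb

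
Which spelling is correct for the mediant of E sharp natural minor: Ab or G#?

Each scale degree takes a distinct letter name. Degree 3 of a scale on E must use the letter G.
G# and Ab are enharmonically the same pitch, but only G# uses the letter G, so it is the correct spelling here.

G#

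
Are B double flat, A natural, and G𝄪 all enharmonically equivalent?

Yes

Bbb is pitch class 9; A is pitch class 9; G## is pitch class 9.
All spellings map to pitch class 9, so they are enharmonically equivalent.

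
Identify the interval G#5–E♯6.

major sixth

Counting letters G–A–B–C–D–E gives a sixth.
G#→E# = 9 semitones, exactly the major sixth.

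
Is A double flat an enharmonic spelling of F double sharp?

Abb = pitch class 7 and F## = pitch class 7 — the same pitch class, so they are enharmonic equivalents.

Yes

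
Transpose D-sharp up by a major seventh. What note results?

A seventh above D lands on the letter C.
A major seventh spans 11 semitones, so D# moves to pitch class 2. On the letter C that is C##.

C##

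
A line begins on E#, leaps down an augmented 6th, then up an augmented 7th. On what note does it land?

F##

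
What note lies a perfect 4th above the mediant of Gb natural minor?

The mediant of Gb natural minor is Bbb.
A perfect fourth (5 semitones) above Bbb lands on the letter E, giving Ebb.

Ebb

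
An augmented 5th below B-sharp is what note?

A fifth below B lands on the letter E.
An augmented fifth spans 8 semitones, so B# moves to pitch class 4. On the letter E that is E.

E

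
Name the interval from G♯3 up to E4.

minor sixth

Counting letters G–A–B–C–D–E gives a sixth.
G#→E = 8 semitones, 1 narrower than the major sixth (9), so minor.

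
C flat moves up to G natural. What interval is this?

Counting letters C–D–E–F–G gives a fifth.
Cb→G = 8 semitones, 1 wider than the perfect fifth (7), so augmented.

augmented fifth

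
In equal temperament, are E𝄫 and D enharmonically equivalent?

Ebb = pitch class 2 and D = pitch class 2 — the same pitch class, so they are enharmonic equivalents.

Yes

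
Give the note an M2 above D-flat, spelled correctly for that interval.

Eb

D up a major second is E, so the target letter is E.
From Db, a major second is 2 semitones up: Eb.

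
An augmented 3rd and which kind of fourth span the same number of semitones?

perfect

An augmented third spans 5 semitones.
A fourth spanning 5 semitones is perfect (the perfect fourth is 5).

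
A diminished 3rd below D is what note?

A third below D lands on the letter B.
A diminished third spans 2 semitones, so D moves to pitch class 0. On the letter B that is B#.

B#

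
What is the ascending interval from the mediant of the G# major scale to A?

The mediant of G# major is B#.
B# up to A: letters B→A make it a seventh; 9 semitones makes it diminished.

diminished seventh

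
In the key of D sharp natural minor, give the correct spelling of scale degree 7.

C#

The D# natural minor scale runs D# E# F# G# A# B C#.
Degree 7 is C#.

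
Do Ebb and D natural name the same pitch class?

Ebb = pitch class 2 and D = pitch class 2 — the same pitch class, so they are enharmonic equivalents.

Yes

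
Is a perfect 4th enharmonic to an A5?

A perfect fourth spans 5 semitones; an augmented fifth spans 8.
The spans differ, so they are not enharmonic equivalents.

No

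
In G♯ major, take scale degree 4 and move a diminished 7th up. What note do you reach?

Scale degree 4 of G# major is C#.
A diminished seventh (9 semitones) above C# lands on the letter B, giving Bb.

Bb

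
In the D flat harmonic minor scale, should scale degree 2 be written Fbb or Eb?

Eb

Each scale degree takes a distinct letter name. Degree 2 of a scale on D must use the letter E.
Eb and Fbb are enharmonically the same pitch, but only Eb uses the letter E, so it is the correct spelling here.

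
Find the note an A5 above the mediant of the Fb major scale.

E

The mediant of Fb major is Ab.
An augmented fifth (8 semitones) above Ab lands on the letter E, giving E.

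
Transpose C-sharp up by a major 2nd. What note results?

D#

A second above C lands on the letter D.
A major second spans 2 semitones, so C# moves to pitch class 3. On the letter D that is D#.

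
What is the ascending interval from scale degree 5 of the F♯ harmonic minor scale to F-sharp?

perfect fourth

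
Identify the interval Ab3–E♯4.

Counting letters A–B–C–D–E gives a fifth.
Ab→E# = 9 semitones, 2 wider than the perfect fifth (7), so doubly augmented.

doubly augmented fifth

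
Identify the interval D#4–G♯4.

perfect fourth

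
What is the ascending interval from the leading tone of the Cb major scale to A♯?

The leading tone of Cb major is Bb.
Bb up to A#: letters B→A make it a seventh; 12 semitones makes it augmented.

augmented seventh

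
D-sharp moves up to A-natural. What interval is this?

diminished fifth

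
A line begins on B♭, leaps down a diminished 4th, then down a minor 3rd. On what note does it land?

A diminished fourth down from Bb is F# (letter F, 4 semitones down).
A minor third down from F# is D# (letter D, 3 semitones down).

D#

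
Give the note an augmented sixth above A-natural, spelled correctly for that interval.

F##

A sixth above A lands on the letter F.
An augmented sixth spans 10 semitones, so A moves to pitch class 7. On the letter F that is F##.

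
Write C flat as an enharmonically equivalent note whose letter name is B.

B

Cb is pitch class 11. The letter B alone is pitch class 11.
Pitch class 11 on B needs no accidental: B.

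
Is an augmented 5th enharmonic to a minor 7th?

No

An augmented fifth spans 8 semitones; a minor seventh spans 10.
The spans differ, so they are not enharmonic equivalents.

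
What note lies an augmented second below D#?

C

A second below D lands on the letter C.
An augmented second spans 3 semitones, so D# moves to pitch class 0. On the letter C that is C.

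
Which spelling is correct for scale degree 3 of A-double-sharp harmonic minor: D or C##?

C##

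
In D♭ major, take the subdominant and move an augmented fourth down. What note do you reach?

Dbb

The subdominant of Db major is Gb.
An augmented fourth (6 semitones) below Gb lands on the letter D, giving Dbb.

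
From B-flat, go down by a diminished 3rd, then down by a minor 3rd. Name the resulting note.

A diminished third down from Bb is G# (letter G, 2 semitones down).
A minor third down from G# is E# (letter E, 3 semitones down).

E#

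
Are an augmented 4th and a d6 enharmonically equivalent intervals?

No

An augmented fourth spans 6 semitones; a diminished sixth spans 7.
The spans differ, so they are not enharmonic equivalents.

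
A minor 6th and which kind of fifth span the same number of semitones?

augmented

A minor sixth spans 8 semitones.
A fifth spanning 8 semitones is augmented (the perfect fifth is 7).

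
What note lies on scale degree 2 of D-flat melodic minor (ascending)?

Degree 2 takes the letter 1 step above D, which is E.
In melodic minor (ascending), degree 2 sits 2 semitones above the tonic. Db + 2 semitones is pitch class 3, spelled on E as Eb.

Eb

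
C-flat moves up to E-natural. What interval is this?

Counting letters C–D–E gives a third.
Cb→E = 5 semitones, 1 wider than the major third (4), so augmented.

augmented third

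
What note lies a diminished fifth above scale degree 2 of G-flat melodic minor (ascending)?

Scale degree 2 of Gb melodic minor (ascending) is Ab.
A diminished fifth (6 semitones) above Ab lands on the letter E, giving Ebb.

Ebb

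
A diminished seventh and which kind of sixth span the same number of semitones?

major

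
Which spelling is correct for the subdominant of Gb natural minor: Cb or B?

Each scale degree takes a distinct letter name. Degree 4 of a scale on G must use the letter C.
Cb and B are enharmonically the same pitch, but only Cb uses the letter C, so it is the correct spelling here.

Cb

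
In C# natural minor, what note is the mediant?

The C# natural minor scale runs C# D# E F# G# A B.
Degree 3 is E.

E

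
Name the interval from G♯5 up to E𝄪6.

augmented sixth

Counting letters G–A–B–C–D–E gives a sixth.
G#→E## = 10 semitones, 1 wider than the major sixth (9), so augmented.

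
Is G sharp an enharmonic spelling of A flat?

Yes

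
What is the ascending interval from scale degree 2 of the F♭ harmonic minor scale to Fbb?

diminished seventh

Scale degree 2 of Fb harmonic minor is Gb.
Gb up to Fbb: letters G→F make it a seventh; 9 semitones makes it diminished.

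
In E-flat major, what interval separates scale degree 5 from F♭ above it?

Scale degree 5 of Eb major is Bb.
Bb up to Fb: letters B→F make it a fifth; 6 semitones makes it diminished.

diminished fifth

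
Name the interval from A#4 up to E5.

diminished fifth

Counting letters A–B–C–D–E gives a fifth.
A#→E = 6 semitones, 1 narrower than the perfect fifth (7), so diminished.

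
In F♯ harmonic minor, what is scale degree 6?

D

Degree 6 takes the letter 5 steps above F, which is D.
In harmonic minor, degree 6 sits 8 semitones above the tonic. F# + 8 semitones is pitch class 2, spelled on D as D.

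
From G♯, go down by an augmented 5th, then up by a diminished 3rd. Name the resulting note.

Ebb

An augmented fifth down from G# is C (letter C, 8 semitones down).
A diminished third up from C is Ebb (letter E, 2 semitones up).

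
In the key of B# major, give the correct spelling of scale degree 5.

F##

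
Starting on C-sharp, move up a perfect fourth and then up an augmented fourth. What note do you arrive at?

B#

A perfect fourth up from C# is F# (letter F, 5 semitones up).
An augmented fourth up from F# is B# (letter B, 6 semitones up).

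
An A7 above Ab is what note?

G#

A up a major seventh is G#, so the target letter is G.
From Ab, an augmented seventh is 12 semitones up: G#.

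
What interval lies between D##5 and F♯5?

diminished third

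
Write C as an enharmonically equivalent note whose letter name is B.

B#

Plain B sits 1 semitone below C, so on the letter B the same pitch needs a sharp: B#.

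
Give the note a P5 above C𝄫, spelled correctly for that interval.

Gbb

A fifth above C lands on the letter G.
A perfect fifth spans 7 semitones, so Cbb moves to pitch class 5. On the letter G that is Gbb.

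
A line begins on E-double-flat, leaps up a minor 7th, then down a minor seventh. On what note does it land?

Ebb

A minor seventh up from Ebb is Dbb (letter D, 10 semitones up).
A minor seventh down from Dbb is Ebb (letter E, 10 semitones down).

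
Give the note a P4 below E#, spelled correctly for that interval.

A fourth below E lands on the letter B.
A perfect fourth spans 5 semitones, so E# moves to pitch class 0. On the letter B that is B#.

B#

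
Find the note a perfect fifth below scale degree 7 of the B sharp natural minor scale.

Scale degree 7 of B# natural minor is A#.
A perfect fifth (7 semitones) below A# lands on the letter D, giving D#.

D#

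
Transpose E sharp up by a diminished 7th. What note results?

E up a major seventh is D#, so the target letter is D.
From E#, a diminished seventh is 9 semitones up: D.

D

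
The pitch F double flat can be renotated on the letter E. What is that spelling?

Plain E sits 1 semitone above Fbb, so on the letter E the same pitch needs a flat: Eb.

Eb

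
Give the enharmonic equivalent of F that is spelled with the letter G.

Gbb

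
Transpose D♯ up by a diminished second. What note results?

D up a major second is E, so the target letter is E.
From D#, a diminished second is 0 semitones up: Eb.

Eb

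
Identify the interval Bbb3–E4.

doubly augmented fourth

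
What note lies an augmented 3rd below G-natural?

Ebb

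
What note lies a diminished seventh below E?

A seventh below E lands on the letter F.
A diminished seventh spans 9 semitones, so E moves to pitch class 7. On the letter F that is F##.

F##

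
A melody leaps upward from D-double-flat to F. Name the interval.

augmented third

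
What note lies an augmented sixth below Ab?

Cbb

A sixth below A lands on the letter C.
An augmented sixth spans 10 semitones, so Ab moves to pitch class 10. On the letter C that is Cbb.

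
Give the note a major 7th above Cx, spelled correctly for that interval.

B##

A seventh above C lands on the letter B.
A major seventh spans 11 semitones, so C## moves to pitch class 1. On the letter B that is B##.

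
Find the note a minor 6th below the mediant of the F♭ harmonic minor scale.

The mediant of Fb harmonic minor is Abb.
A minor sixth (8 semitones) below Abb lands on the letter C, giving Cb.

Cb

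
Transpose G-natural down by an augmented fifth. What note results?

G down a perfect fifth is C, so the target letter is C.
From G, an augmented fifth is 8 semitones down: Cb.

Cb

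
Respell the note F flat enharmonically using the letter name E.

E

Plain E sits at the same pitch as Fb, so on the letter E the same pitch needs a natural: E.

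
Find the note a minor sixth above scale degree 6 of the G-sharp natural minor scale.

C

Scale degree 6 of G# natural minor is E.
A minor sixth (8 semitones) above E lands on the letter C, giving C.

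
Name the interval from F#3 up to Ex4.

augmented seventh

The letter names run F→E, a span of 6 letter steps, so the interval is some kind of seventh.
F# to E## is 12 semitones. A major seventh is 11, so 12 makes it augmented.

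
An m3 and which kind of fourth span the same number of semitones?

A minor third spans 3 semitones.
A fourth spanning 3 semitones is doubly diminished (the perfect fourth is 5).

doubly diminished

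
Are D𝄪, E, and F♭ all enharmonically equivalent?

Yes

D## is pitch class 4; E is pitch class 4; Fb is pitch class 4.
All spellings map to pitch class 4, so they are enharmonically equivalent.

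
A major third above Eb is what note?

E up a major third is G#, so the target letter is G.
From Eb, a major third is 4 semitones up: G.

G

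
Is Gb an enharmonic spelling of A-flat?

No

Two spellings are enharmonically equivalent only if they share a pitch class.
Here Gb → 6, Ab → 8; 6 ≠ 8, so they are not.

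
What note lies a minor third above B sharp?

D#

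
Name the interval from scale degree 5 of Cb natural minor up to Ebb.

Scale degree 5 of Cb natural minor is Gb.
Gb up to Ebb: letters G→E make it a sixth; 8 semitones makes it minor.

minor sixth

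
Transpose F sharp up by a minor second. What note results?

A second above F lands on the letter G.
A minor second spans 1 semitone, so F# moves to pitch class 7. On the letter G that is G.

G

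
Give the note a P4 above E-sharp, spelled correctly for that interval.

A fourth above E lands on the letter A.
A perfect fourth spans 5 semitones, so E# moves to pitch class 10. On the letter A that is A#.

A#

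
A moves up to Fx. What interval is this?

augmented sixth

Counting letters A–B–C–D–E–F gives a sixth.
A→F## = 10 semitones, 1 wider than the major sixth (9), so augmented.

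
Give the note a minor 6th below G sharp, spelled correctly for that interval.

A sixth below G lands on the letter B.
A minor sixth spans 8 semitones, so G# moves to pitch class 0. On the letter B that is B#.

B#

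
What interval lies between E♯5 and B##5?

The letter names run E→B, a span of 4 letter steps, so the interval is some kind of fifth.
E# to B## is 8 semitones. A perfect fifth is 7, so 8 makes it augmented.

augmented fifth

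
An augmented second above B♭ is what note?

B up a major second is C#, so the target letter is C.
From Bb, an augmented second is 3 semitones up: C#.

C#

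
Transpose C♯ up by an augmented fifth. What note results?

C up a perfect fifth is G, so the target letter is G.
From C#, an augmented fifth is 8 semitones up: G##.

G##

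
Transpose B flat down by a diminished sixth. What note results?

B down a major sixth is D, so the target letter is D.
From Bb, a diminished sixth is 7 semitones down: D#.

D#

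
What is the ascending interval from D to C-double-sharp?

augmented seventh

The letter names run D→C, a span of 6 letter steps, so the interval is some kind of seventh.
D to C## is 12 semitones. A major seventh is 11, so 12 makes it augmented.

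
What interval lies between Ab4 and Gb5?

minor seventh

The letter names run A→G, a span of 6 letter steps, so the interval is some kind of seventh.
Ab to Gb is 10 semitones. A major seventh is 11, so 10 makes it minor.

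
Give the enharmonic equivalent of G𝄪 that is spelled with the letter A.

G## is pitch class 9. The letter A alone is pitch class 9.
Pitch class 9 on A needs no accidental: A.

A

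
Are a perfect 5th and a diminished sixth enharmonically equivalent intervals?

Yes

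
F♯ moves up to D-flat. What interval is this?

Counting letters F–G–A–B–C–D gives a sixth.
F#→Db = 7 semitones, 2 narrower than the major sixth (9), so diminished.

diminished sixth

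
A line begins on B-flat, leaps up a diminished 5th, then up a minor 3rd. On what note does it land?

A diminished fifth up from Bb is Fb (letter F, 6 semitones up).
A minor third up from Fb is Abb (letter A, 3 semitones up).

Abb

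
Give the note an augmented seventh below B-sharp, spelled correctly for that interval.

C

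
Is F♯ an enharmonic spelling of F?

No

Two spellings are enharmonically equivalent only if they share a pitch class.
Here F# → 6, F → 5; 5 ≠ 6, so they are not.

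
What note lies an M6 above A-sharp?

F##

A up a major sixth is F#, so the target letter is F.
From A#, a major sixth is 9 semitones up: F##.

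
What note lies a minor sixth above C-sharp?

A sixth above C lands on the letter A.
A minor sixth spans 8 semitones, so C# moves to pitch class 9. On the letter A that is A.

A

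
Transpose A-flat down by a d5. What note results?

D

A fifth below A lands on the letter D.
A diminished fifth spans 6 semitones, so Ab moves to pitch class 2. On the letter D that is D.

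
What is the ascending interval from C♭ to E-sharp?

The letter names run C→E, a span of 2 letter steps, so the interval is some kind of third.
Cb to E# is 6 semitones. A major third is 4, so 6 makes it doubly augmented.

doubly augmented third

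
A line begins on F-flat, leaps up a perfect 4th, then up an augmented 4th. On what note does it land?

A perfect fourth up from Fb is Bbb (letter B, 5 semitones up).
An augmented fourth up from Bbb is Eb (letter E, 6 semitones up).

Eb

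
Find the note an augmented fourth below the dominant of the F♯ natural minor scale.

G

The dominant of F# natural minor is C#.
An augmented fourth (6 semitones) below C# lands on the letter G, giving G.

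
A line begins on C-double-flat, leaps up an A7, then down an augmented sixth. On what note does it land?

An augmented seventh up from Cbb is Bb (letter B, 12 semitones up).
An augmented sixth down from Bb is Dbb (letter D, 10 semitones down).

Dbb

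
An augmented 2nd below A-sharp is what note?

G

A down a major second is G, so the target letter is G.
From A#, an augmented second is 3 semitones down: G.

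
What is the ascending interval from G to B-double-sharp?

doubly augmented third

The letter names run G→B, a span of 2 letter steps, so the interval is some kind of third.
G to B## is 6 semitones. A major third is 4, so 6 makes it doubly augmented.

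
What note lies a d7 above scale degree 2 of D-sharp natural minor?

D

Scale degree 2 of D# natural minor is E#.
A diminished seventh (9 semitones) above E# lands on the letter D, giving D.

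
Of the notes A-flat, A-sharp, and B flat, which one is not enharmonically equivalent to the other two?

In 12-tone equal temperament, enharmonic equivalents share a pitch class. Ab is pitch class 8; A# is pitch class 10; Bb is pitch class 10.
A# and Bb share pitch class 10, while Ab is pitch class 8.

Ab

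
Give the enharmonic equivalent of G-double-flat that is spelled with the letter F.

Gbb is pitch class 5. The letter F alone is pitch class 5.
Pitch class 5 on F needs no accidental: F.

F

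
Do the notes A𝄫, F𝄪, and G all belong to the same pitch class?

Yes

Abb is pitch class 7; F## is pitch class 7; G is pitch class 7.
All spellings map to pitch class 7, so they are enharmonically equivalent.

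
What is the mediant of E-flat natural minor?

Degree 3 takes the letter 2 steps above E, which is G.
In natural minor, degree 3 sits 3 semitones above the tonic. Eb + 3 semitones is pitch class 6, spelled on G as Gb.

Gb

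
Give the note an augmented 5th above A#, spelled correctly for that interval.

A fifth above A lands on the letter E.
An augmented fifth spans 8 semitones, so A# moves to pitch class 6. On the letter E that is E##.

E##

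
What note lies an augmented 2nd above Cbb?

A second above C lands on the letter D.
An augmented second spans 3 semitones, so Cbb moves to pitch class 1. On the letter D that is Db.

Db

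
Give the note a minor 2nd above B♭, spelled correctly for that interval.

Cb

B up a major second is C#, so the target letter is C.
From Bb, a minor second is 1 semitone up: Cb.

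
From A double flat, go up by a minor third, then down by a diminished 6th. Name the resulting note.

Eb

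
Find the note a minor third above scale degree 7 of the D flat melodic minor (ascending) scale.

Scale degree 7 of Db melodic minor (ascending) is C.
A minor third (3 semitones) above C lands on the letter E, giving Eb.

Eb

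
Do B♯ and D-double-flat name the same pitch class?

B# = pitch class 0 and Dbb = pitch class 0 — the same pitch class, so they are enharmonic equivalents.

Yes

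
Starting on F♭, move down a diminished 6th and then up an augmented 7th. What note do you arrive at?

A diminished sixth down from Fb is A (letter A, 7 semitones down).
An augmented seventh up from A is G## (letter G, 12 semitones up).

G##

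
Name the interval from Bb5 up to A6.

major seventh

The letter names run B→A, a span of 6 letter steps, so the interval is some kind of seventh.
Bb to A is 11 semitones. A major seventh is 11, so 11 makes it major.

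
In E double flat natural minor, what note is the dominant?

Degree 5 takes the letter 4 steps above E, which is B.
In natural minor, degree 5 sits 7 semitones above the tonic. Ebb + 7 semitones is pitch class 9, spelled on B as Bbb.

Bbb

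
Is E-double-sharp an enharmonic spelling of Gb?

Yes

E## = pitch class 6 and Gb = pitch class 6 — the same pitch class, so they are enharmonic equivalents.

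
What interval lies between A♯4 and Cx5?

Counting letters A–B–C gives a third.
A#→C## = 4 semitones, exactly the major third.

major third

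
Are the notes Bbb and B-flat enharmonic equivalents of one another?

Two spellings are enharmonically equivalent only if they share a pitch class.
Here Bbb → 9, Bb → 10; 9 ≠ 10, so they are not.

No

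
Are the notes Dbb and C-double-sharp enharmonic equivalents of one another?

No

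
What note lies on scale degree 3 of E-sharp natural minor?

G#

Degree 3 takes the letter 2 steps above E, which is G.
In natural minor, degree 3 sits 3 semitones above the tonic. E# + 3 semitones is pitch class 8, spelled on G as G#.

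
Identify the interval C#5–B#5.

major seventh

Counting letters C–D–E–F–G–A–B gives a seventh.
C#→B# = 11 semitones, exactly the major seventh.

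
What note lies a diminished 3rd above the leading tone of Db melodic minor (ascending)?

Ebb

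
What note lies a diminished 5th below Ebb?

A fifth below E lands on the letter A.
A diminished fifth spans 6 semitones, so Ebb moves to pitch class 8. On the letter A that is Ab.

Ab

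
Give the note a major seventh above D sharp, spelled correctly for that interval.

D up a major seventh is C#, so the target letter is C.
From D#, a major seventh is 11 semitones up: C##.

C##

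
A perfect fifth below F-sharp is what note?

B

F down a perfect fifth is Bb, so the target letter is B.
From F#, a perfect fifth is 7 semitones down: B.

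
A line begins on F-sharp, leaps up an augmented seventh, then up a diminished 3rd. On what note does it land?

An augmented seventh up from F# is E## (letter E, 12 semitones up).
A diminished third up from E## is G# (letter G, 2 semitones up).

G#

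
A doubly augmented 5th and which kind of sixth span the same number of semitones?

major

A doubly augmented fifth spans 9 semitones.
A sixth spanning 9 semitones is major (the major sixth is 9).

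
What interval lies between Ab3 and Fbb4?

diminished sixth

Counting letters A–B–C–D–E–F gives a sixth.
Ab→Fbb = 7 semitones, 2 narrower than the major sixth (9), so diminished.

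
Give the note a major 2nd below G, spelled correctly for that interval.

F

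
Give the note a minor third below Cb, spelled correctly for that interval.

C down a major third is Ab, so the target letter is A.
From Cb, a minor third is 3 semitones down: Ab.

Ab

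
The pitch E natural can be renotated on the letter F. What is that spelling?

Fb

Plain F sits 1 semitone above E, so on the letter F the same pitch needs a flat: Fb.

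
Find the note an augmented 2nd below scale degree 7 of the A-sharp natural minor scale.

F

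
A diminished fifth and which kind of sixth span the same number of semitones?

doubly diminished

A diminished fifth spans 6 semitones.
A sixth spanning 6 semitones is doubly diminished (the major sixth is 9).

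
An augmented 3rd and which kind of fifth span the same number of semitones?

An augmented third spans 5 semitones.
A fifth spanning 5 semitones is doubly diminished (the perfect fifth is 7).

doubly diminished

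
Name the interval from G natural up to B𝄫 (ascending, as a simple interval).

diminished third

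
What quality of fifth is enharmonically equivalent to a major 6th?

doubly augmented

A major sixth spans 9 semitones.
A fifth spanning 9 semitones is doubly augmented (the perfect fifth is 7).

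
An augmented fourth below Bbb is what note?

A fourth below B lands on the letter F.
An augmented fourth spans 6 semitones, so Bbb moves to pitch class 3. On the letter F that is Fbb.

Fbb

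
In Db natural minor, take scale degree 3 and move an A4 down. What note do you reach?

Scale degree 3 of Db natural minor is Fb.
An augmented fourth (6 semitones) below Fb lands on the letter C, giving Cbb.

Cbb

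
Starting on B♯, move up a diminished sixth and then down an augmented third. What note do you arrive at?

A diminished sixth up from B# is G (letter G, 7 semitones up).
An augmented third down from G is Ebb (letter E, 5 semitones down).

Ebb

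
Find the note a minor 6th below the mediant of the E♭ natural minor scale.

Bb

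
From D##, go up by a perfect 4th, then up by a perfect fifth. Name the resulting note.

D##

A perfect fourth up from D## is G## (letter G, 5 semitones up).
A perfect fifth up from G## is D## (letter D, 7 semitones up).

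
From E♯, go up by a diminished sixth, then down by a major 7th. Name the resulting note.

A diminished sixth up from E# is C (letter C, 7 semitones up).
A major seventh down from C is Db (letter D, 11 semitones down).

Db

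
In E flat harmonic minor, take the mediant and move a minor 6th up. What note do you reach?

Ebb

The mediant of Eb harmonic minor is Gb.
A minor sixth (8 semitones) above Gb lands on the letter E, giving Ebb.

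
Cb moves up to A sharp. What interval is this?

doubly augmented sixth

The letter names run C→A, a span of 5 letter steps, so the interval is some kind of sixth.
Cb to A# is 11 semitones. A major sixth is 9, so 11 makes it doubly augmented.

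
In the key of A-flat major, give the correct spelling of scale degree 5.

Eb

Degree 5 takes the letter 4 steps above A, which is E.
In major, degree 5 sits 7 semitones above the tonic. Ab + 7 semitones is pitch class 3, spelled on E as Eb.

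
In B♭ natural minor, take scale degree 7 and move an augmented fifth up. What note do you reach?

Scale degree 7 of Bb natural minor is Ab.
An augmented fifth (8 semitones) above Ab lands on the letter E, giving E.

E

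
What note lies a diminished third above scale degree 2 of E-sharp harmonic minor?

Scale degree 2 of E# harmonic minor is F##.
A diminished third (2 semitones) above F## lands on the letter A, giving A.

A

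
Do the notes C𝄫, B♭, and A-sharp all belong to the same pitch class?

Yes

Cbb = pitch class 10 and Bb = pitch class 10 and A# = pitch class 10 — the same pitch class, so they are enharmonic equivalents.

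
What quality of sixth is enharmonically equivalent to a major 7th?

doubly augmented

A major seventh spans 11 semitones.
A sixth spanning 11 semitones is doubly augmented (the major sixth is 9).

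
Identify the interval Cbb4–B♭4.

augmented seventh

Counting letters C–D–E–F–G–A–B gives a seventh.
Cbb→Bb = 12 semitones, 1 wider than the major seventh (11), so augmented.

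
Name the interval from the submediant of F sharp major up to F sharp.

minor third

The submediant of F# major is D#.
D# up to F#: letters D→F make it a third; 3 semitones makes it minor.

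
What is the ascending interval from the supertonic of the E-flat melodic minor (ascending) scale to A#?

The supertonic of Eb melodic minor (ascending) is F.
F up to A#: letters F→A make it a third; 5 semitones makes it augmented.

augmented third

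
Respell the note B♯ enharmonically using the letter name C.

C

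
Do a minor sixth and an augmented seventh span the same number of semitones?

A minor sixth spans 8 semitones; an augmented seventh spans 12.
The spans differ, so they are not enharmonic equivalents.

No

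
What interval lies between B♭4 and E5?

augmented fourth

Counting letters B–C–D–E gives a fourth.
Bb→E = 6 semitones, 1 wider than the perfect fourth (5), so augmented.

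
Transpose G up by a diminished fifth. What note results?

A fifth above G lands on the letter D.
A diminished fifth spans 6 semitones, so G moves to pitch class 1. On the letter D that is Db.

Db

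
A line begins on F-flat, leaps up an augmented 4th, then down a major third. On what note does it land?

Gb

An augmented fourth up from Fb is Bb (letter B, 6 semitones up).
A major third down from Bb is Gb (letter G, 4 semitones down).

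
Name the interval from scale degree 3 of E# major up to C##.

perfect fourth

Scale degree 3 of E# major is G##.
G## up to C##: letters G→C make it a fourth; 5 semitones makes it perfect.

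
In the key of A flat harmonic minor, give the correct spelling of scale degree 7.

G

The Ab harmonic minor scale runs Ab Bb Cb Db Eb Fb G.
Degree 7 is G.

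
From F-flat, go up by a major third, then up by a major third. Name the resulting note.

A major third up from Fb is Ab (letter A, 4 semitones up).
A major third up from Ab is C (letter C, 4 semitones up).

C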